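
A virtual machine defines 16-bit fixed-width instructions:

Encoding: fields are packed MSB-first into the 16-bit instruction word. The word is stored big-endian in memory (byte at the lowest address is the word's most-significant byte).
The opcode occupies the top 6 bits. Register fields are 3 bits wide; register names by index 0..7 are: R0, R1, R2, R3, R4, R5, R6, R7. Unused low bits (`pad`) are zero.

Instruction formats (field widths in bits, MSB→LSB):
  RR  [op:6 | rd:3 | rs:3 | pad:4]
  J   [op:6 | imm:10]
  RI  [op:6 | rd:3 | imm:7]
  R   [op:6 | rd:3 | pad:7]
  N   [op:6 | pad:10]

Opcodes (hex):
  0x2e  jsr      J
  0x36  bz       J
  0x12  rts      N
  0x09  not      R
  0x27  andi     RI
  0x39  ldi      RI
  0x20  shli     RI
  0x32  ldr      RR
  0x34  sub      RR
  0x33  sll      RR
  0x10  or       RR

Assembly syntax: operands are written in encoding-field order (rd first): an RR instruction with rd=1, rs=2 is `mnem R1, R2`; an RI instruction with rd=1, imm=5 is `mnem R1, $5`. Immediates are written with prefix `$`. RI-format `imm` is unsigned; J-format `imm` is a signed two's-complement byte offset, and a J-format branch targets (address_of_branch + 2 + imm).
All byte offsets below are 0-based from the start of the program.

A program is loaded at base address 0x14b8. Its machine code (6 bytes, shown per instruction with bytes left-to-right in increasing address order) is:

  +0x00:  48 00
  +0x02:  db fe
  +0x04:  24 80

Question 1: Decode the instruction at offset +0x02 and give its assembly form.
bz $-2

[02] db fe → 0xdbfe
  op=0xdbfe>>10=0x36 ⇒ bz (J)
  imm@[9:0]=0x3fe (s10→-2) ⇒ $-2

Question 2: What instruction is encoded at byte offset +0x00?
rts

[00] 48 00 → 0x4800
  top 6b → 0x12 → rts [N]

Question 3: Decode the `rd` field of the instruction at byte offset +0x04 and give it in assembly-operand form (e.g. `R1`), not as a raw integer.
R1

@+04  big-endian(24 80) = 0x2480
  op=0x2480>>10=0x9 ⇒ not (R)
  rd: (w>>7)&0x7=0x1 → R1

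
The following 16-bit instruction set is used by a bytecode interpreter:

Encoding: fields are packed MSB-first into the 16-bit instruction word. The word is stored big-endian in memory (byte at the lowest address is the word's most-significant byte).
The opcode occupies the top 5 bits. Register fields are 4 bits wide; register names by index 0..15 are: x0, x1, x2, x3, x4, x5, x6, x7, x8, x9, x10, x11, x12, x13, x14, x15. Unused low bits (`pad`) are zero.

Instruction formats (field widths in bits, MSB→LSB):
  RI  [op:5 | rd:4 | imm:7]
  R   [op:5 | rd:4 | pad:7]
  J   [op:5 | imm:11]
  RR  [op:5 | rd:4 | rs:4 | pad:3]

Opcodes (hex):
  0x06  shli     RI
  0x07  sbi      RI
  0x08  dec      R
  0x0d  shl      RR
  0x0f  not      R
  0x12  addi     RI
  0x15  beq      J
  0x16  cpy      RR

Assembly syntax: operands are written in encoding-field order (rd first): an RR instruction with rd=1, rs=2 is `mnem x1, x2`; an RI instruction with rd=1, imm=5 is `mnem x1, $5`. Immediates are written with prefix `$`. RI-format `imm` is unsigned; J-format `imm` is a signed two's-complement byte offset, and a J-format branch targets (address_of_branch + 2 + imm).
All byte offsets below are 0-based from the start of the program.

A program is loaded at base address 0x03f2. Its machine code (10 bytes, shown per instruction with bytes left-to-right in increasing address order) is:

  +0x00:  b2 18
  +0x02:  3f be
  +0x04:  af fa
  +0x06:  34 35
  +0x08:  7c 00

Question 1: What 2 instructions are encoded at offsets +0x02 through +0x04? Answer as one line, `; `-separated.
sbi x15, $62; beq $-6

[02] 3f be → 0x3fbe
  op=0x3fbe>>11=0x7 ⇒ sbi (RI)
  rd@[10:7]=0xf ⇒ x15
  imm@[6:0]=0x3e ⇒ $62
[04] af fa → 0xaffa
  op=0xaffa>>11=0x15 ⇒ beq (J)
  imm@[10:0]=0x7fa (s11→-6) ⇒ $-6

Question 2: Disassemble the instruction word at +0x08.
not x8

off 0x08: read 7c 00 as big → 0x7c00
  top 5b → 0xf → not [R]
  [10:7] rd=8 = x8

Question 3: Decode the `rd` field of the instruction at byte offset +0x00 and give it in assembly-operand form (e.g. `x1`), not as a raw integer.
x4

[00] b2 18 → 0xb218
  op=0xb218>>11=0x16 ⇒ cpy (RR)
  rd: (w>>7)&0xf=0x4 → x4
  rs: (w>>3)&0xf=0x3 → x3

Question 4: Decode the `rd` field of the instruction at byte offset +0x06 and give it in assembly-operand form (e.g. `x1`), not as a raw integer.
+0x06: 34 35 ⇒ word 0x3435 (big)
  opcode bits[15:11]=0x6: shli/RI
  rd: (w>>7)&0xf=0x8 → x8
  imm: (w>>0)&0x7f=0x35 → $53

x8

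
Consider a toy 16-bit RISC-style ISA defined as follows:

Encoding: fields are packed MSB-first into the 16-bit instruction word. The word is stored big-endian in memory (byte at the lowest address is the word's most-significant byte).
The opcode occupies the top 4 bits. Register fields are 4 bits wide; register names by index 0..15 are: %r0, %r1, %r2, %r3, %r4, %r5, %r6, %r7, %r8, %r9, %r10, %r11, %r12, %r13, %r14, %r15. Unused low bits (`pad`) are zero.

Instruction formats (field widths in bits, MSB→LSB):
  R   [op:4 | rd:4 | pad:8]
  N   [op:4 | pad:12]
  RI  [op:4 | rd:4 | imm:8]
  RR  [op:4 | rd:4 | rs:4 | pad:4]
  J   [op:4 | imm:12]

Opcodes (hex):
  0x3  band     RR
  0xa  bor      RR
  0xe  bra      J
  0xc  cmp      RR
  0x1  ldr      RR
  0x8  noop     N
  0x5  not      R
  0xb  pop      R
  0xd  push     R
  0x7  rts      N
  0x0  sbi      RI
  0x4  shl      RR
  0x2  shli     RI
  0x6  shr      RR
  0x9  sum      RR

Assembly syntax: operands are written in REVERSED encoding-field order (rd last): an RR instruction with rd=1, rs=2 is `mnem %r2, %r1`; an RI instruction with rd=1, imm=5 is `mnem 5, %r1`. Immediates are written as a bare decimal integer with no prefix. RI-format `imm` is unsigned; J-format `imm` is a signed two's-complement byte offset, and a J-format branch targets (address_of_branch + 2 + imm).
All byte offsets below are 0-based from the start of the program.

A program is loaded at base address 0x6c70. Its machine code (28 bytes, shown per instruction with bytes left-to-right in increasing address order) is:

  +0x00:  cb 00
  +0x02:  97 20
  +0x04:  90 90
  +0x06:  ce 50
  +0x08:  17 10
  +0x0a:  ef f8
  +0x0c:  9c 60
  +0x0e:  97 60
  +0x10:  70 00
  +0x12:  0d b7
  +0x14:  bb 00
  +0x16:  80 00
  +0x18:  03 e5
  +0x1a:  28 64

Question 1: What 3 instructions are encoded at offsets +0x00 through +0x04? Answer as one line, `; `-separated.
+0x00: cb 00 ⇒ word 0xcb00 (big)
  opcode bits[15:12]=0xc: cmp/RR
  rd@[11:8]=0xb ⇒ %r11
  rs@[7:4]=0x0 ⇒ %r0
+0x02: 97 20 ⇒ word 0x9720 (big)
  opcode bits[15:12]=0x9: sum/RR
  rd@[11:8]=0x7 ⇒ %r7
  rs@[7:4]=0x2 ⇒ %r2
+0x04: 90 90 ⇒ word 0x9090 (big)
  opcode bits[15:12]=0x9: sum/RR
  rd@[11:8]=0x0 ⇒ %r0
  rs@[7:4]=0x9 ⇒ %r9

cmp %r0, %r11; sum %r2, %r7; sum %r9, %r0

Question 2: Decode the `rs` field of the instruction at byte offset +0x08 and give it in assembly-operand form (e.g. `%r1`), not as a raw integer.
+0x08: 17 10 ⇒ word 0x1710 (big)
  op=0x1710>>12=0x1 ⇒ ldr (RR)
  rd: (w>>8)&0xf=0x7 → %r7
  rs: (w>>4)&0xf=0x1 → %r1

%r1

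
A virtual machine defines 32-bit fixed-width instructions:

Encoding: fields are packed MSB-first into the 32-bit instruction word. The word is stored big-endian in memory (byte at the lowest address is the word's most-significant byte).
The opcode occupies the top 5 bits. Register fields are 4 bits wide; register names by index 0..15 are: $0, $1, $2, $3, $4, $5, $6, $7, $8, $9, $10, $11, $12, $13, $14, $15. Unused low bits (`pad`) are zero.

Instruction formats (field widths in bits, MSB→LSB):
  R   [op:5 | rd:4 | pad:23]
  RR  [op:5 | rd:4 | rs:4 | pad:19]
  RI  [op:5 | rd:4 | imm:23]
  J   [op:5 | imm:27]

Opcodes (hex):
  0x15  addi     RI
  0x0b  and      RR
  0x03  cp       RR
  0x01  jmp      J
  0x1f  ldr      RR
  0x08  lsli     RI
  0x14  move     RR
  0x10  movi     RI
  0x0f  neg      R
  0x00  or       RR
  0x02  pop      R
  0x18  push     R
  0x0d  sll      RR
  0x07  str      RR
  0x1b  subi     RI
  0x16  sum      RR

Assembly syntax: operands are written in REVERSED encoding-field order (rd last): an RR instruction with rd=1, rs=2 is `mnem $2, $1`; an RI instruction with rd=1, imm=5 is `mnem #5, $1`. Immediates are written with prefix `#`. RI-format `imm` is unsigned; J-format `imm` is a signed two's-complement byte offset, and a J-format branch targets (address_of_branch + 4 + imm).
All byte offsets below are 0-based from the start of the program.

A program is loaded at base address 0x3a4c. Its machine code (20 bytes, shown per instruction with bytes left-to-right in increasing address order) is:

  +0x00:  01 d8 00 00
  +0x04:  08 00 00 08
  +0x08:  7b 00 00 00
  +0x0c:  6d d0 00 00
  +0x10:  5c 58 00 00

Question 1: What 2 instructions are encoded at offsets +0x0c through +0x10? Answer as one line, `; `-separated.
sll $10, $11; and $11, $8

[0c] 6d d0 00 00 → 0x6dd00000
  op=0x6dd00000>>27=0xd ⇒ sll (RR)
  rd: (w>>23)&0xf=0xb → $11
  rs: (w>>19)&0xf=0xa → $10
[10] 5c 58 00 00 → 0x5c580000
  op=0x5c580000>>27=0xb ⇒ and (RR)
  rd: (w>>23)&0xf=0x8 → $8
  rs: (w>>19)&0xf=0xb → $11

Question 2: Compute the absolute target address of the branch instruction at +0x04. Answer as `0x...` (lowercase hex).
@+04  big-endian(08 00 00 08) = 0x08000008
  top 5b → 0x1 → jmp [J]
  imm@[26:0]=0x8 ⇒ #8
  target = base 0x3a4c + off 0x04 + 4 + imm 8 = 0x3a5c

0x3a5c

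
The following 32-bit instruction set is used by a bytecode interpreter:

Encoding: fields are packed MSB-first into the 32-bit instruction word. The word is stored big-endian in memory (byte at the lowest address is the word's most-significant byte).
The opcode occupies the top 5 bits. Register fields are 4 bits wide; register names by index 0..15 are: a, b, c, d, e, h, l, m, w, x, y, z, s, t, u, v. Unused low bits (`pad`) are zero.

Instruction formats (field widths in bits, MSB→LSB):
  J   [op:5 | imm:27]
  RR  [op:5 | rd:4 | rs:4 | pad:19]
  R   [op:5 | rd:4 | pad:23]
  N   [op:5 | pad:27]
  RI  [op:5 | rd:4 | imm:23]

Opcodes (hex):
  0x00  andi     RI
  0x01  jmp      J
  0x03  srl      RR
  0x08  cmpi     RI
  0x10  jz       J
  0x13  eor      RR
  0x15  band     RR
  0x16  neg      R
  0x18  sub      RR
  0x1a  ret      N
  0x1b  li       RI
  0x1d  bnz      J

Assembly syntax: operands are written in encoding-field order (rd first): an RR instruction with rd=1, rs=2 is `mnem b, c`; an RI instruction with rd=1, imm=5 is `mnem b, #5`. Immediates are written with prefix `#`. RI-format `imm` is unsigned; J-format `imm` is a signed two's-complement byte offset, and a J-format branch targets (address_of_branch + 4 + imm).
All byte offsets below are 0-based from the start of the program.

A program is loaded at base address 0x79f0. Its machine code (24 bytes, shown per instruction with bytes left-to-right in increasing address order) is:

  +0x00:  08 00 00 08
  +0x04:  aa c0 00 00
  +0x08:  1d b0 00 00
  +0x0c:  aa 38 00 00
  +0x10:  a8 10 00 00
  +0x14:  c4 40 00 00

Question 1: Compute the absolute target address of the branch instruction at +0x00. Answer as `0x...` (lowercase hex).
0x79fc

@+00  big-endian(08 00 00 08) = 0x08000008
  op=0x08000008>>27=0x1 ⇒ jmp (J)
  imm@[26:0]=0x8 ⇒ #8
  target = base 0x79f0 + off 0x00 + 4 + imm 8 = 0x79fc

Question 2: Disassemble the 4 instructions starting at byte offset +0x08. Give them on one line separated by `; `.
srl z, l; band e, m; band a, c; sub w, w

[08] 1d b0 00 00 → 0x1db00000
  op=0x1db00000>>27=0x3 ⇒ srl (RR)
  rd@[26:23]=0xb ⇒ z
  rs@[22:19]=0x6 ⇒ l
[0c] aa 38 00 00 → 0xaa380000
  op=0xaa380000>>27=0x15 ⇒ band (RR)
  rd@[26:23]=0x4 ⇒ e
  rs@[22:19]=0x7 ⇒ m
[10] a8 10 00 00 → 0xa8100000
  op=0xa8100000>>27=0x15 ⇒ band (RR)
  rd@[26:23]=0x0 ⇒ a
  rs@[22:19]=0x2 ⇒ c
[14] c4 40 00 00 → 0xc4400000
  op=0xc4400000>>27=0x18 ⇒ sub (RR)
  rd@[26:23]=0x8 ⇒ w
  rs@[22:19]=0x8 ⇒ w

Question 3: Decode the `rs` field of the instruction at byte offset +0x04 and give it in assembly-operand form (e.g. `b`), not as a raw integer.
w

[04] aa c0 00 00 → 0xaac00000
  top 5b → 0x15 → band [RR]
  rd: (w>>23)&0xf=0x5 → h
  rs: (w>>19)&0xf=0x8 → w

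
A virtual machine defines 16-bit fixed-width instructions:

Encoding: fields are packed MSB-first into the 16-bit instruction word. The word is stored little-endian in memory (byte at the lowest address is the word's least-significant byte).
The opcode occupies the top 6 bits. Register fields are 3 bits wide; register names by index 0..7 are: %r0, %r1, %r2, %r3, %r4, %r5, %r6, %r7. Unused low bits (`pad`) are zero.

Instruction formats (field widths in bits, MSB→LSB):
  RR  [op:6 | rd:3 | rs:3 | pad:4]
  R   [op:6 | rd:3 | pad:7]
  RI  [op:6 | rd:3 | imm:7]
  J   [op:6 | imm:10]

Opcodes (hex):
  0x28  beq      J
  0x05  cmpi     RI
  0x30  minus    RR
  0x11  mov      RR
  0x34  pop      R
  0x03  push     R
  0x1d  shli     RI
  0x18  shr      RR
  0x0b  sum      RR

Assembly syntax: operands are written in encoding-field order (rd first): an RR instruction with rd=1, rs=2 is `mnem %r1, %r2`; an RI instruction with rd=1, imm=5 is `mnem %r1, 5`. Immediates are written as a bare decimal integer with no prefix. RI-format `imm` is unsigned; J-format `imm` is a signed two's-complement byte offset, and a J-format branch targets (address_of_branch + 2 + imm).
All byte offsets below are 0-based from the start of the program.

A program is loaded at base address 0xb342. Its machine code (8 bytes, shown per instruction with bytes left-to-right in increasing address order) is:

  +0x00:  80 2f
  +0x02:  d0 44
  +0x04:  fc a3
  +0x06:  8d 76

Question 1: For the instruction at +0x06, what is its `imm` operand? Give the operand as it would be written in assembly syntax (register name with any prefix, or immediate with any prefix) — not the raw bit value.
[06] 8d 76 → 0x768d
  op=0x768d>>10=0x1d ⇒ shli (RI)
  [9:7] rd=5 = %r5
  [6:0] imm=13 = 13

13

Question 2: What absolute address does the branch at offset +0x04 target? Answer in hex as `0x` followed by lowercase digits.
0xb344

[04] fc a3 → 0xa3fc
  opcode bits[15:10]=0x28: beq/J
  imm@[9:0]=0x3fc (s10→-4) ⇒ -4
  target = base 0xb342 + off 0x04 + 2 + imm -4 = 0xb344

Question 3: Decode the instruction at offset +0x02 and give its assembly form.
mov %r1, %r5

off 0x02: read d0 44 as little → 0x44d0
  opcode bits[15:10]=0x11: mov/RR
  rd@[9:7]=0x1 ⇒ %r1
  rs@[6:4]=0x5 ⇒ %r5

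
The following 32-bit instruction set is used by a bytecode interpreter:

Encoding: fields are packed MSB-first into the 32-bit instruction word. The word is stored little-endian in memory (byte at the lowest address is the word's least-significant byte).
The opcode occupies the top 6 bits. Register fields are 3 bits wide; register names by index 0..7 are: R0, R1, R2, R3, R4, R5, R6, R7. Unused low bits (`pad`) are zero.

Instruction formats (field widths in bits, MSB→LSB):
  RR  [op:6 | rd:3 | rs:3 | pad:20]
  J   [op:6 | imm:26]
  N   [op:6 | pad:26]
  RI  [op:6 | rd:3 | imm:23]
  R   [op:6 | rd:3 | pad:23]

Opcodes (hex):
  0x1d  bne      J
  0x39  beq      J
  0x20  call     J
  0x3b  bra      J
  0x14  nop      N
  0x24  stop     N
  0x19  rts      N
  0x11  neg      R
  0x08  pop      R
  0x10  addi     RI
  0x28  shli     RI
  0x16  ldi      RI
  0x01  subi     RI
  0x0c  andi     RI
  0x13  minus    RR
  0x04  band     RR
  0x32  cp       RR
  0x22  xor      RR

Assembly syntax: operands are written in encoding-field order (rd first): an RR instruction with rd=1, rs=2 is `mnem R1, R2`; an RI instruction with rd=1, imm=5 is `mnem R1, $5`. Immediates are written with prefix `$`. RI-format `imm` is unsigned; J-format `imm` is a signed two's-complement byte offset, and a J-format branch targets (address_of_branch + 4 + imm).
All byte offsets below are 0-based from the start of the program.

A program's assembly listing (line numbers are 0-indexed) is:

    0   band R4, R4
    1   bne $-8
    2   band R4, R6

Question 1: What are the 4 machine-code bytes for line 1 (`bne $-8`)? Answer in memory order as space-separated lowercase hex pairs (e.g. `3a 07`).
1. bne fields op=0x1d:6|imm=-8:26 → word 77fffff8h → f8 ff ff 77

f8 ff ff 77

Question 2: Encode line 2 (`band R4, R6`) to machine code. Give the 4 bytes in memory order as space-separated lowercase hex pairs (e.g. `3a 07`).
2. band fields op=0x4:6|rd=4:3|rs=6:3|pad=0:20 → word 12600000h → 00 00 60 12

00 00 60 12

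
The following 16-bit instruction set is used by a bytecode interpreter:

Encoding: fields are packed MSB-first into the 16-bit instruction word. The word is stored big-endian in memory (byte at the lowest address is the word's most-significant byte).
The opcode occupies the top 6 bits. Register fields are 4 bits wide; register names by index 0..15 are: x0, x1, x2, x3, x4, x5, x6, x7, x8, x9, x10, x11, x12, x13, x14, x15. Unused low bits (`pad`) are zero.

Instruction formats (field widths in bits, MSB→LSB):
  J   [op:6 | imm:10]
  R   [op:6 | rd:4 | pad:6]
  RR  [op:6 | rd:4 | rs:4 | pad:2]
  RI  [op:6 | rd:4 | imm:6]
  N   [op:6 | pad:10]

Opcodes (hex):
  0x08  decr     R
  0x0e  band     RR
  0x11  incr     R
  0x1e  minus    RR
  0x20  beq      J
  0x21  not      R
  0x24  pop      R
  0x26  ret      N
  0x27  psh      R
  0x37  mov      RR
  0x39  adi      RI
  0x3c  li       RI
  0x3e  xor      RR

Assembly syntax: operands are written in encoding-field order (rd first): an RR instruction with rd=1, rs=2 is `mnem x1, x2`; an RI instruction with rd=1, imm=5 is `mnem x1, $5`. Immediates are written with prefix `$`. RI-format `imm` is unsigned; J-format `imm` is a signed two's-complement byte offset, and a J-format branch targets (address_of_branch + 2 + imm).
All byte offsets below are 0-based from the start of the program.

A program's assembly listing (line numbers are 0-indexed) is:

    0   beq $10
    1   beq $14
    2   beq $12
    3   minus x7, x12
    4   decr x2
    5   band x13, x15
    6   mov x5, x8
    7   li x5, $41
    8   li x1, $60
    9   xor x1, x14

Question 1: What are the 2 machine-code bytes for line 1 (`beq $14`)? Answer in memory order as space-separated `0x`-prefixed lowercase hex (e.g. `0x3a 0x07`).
0x80 0x0e

L1: beq op=0x20:6|imm=14:10 ⇒ 0x800e ⇒ big 80 0e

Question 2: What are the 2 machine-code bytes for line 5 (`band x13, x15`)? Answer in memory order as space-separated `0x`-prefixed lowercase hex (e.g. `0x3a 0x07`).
line 5 (band): pack op=0xe:6|rd=13:4|rs=15:4|pad=0:2 = 0x3b7c; big→ 3b 7c

0x3b 0x7c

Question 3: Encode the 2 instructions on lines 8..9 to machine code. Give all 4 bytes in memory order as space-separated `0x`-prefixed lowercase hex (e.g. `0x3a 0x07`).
line 8 (li): pack op=0x3c:6|rd=1:4|imm=60:6 = 0xf07c; big→ f0 7c
line 9 (xor): pack op=0x3e:6|rd=1:4|rs=14:4|pad=0:2 = 0xf878; big→ f8 78

0xf0 0x7c 0xf8 0x78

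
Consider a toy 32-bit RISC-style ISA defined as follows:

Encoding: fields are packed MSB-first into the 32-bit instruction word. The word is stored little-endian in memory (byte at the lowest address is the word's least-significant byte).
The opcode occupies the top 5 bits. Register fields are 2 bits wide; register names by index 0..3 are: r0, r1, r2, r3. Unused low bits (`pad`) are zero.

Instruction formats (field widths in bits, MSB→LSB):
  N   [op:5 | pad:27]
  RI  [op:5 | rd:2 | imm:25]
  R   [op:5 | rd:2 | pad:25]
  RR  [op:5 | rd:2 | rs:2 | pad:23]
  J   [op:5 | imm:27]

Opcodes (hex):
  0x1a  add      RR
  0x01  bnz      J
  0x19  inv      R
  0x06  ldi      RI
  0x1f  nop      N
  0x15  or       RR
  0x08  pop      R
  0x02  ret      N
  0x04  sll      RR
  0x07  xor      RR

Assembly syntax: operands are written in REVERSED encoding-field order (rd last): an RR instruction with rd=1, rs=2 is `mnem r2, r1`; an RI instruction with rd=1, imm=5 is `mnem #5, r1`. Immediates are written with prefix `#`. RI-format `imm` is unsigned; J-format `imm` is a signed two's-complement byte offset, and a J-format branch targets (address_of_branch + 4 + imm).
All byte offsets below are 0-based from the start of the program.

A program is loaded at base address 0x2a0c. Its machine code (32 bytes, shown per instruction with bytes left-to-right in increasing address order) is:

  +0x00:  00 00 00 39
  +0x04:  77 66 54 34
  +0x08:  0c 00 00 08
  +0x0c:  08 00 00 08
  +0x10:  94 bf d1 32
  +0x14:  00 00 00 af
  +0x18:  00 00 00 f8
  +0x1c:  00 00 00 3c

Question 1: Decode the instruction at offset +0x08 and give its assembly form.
[08] 0c 00 00 08 → 0x0800000c
  top 5b → 0x1 → bnz [J]
  [26:0] imm=12 = #12

bnz #12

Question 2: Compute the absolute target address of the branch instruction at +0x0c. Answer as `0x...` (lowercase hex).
0x2a24

+0x0c: 08 00 00 08 ⇒ word 0x08000008 (little)
  op=0x08000008>>27=0x1 ⇒ bnz (J)
  imm@[26:0]=0x8 ⇒ #8
  target = base 0x2a0c + off 0x0c + 4 + imm 8 = 0x2a24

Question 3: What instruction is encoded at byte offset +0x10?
ldi #13746068, r1

[10] 94 bf d1 32 → 0x32d1bf94
  opcode bits[31:27]=0x6: ldi/RI
  [26:25] rd=1 = r1
  [24:0] imm=13746068 = #13746068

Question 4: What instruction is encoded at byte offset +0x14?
or r2, r3

off 0x14: read 00 00 00 af as little → 0xaf000000
  top 5b → 0x15 → or [RR]
  [26:25] rd=3 = r3
  [24:23] rs=2 = r2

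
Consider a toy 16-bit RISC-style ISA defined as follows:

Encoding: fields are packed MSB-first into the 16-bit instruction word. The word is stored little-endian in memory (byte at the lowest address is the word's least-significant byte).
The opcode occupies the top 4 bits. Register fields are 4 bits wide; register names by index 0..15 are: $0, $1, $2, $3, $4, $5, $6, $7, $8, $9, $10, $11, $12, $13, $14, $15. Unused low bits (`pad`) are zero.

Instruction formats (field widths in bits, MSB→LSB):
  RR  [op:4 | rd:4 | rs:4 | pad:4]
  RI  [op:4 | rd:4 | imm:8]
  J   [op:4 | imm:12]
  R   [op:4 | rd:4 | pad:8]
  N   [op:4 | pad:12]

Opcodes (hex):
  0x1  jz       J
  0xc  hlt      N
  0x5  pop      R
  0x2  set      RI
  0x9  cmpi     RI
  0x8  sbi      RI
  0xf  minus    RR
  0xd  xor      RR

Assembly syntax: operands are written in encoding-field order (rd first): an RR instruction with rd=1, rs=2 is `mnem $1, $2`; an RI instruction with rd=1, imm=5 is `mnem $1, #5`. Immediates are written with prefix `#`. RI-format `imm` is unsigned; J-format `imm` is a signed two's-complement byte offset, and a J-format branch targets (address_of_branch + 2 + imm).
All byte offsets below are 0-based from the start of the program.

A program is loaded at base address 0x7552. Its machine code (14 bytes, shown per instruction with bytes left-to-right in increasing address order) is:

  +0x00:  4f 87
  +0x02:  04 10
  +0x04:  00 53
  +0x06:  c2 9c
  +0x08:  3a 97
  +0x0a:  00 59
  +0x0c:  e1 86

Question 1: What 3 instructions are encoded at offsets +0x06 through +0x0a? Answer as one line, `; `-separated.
cmpi $12, #194; cmpi $7, #58; pop $9

[06] c2 9c → 0x9cc2
  top 4b → 0x9 → cmpi [RI]
  rd: (w>>8)&0xf=0xc → $12
  imm: (w>>0)&0xff=0xc2 → #194
[08] 3a 97 → 0x973a
  top 4b → 0x9 → cmpi [RI]
  rd: (w>>8)&0xf=0x7 → $7
  imm: (w>>0)&0xff=0x3a → #58
[0a] 00 59 → 0x5900
  top 4b → 0x5 → pop [R]
  rd: (w>>8)&0xf=0x9 → $9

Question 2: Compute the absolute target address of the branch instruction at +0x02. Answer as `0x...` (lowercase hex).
0x755a

@+02  little-endian(04 10) = 0x1004
  op=0x1004>>12=0x1 ⇒ jz (J)
  imm@[11:0]=0x4 ⇒ #4
  target = base 0x7552 + off 0x02 + 2 + imm 4 = 0x755a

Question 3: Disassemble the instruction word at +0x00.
+0x00: 4f 87 ⇒ word 0x874f (little)
  op=0x874f>>12=0x8 ⇒ sbi (RI)
  [11:8] rd=7 = $7
  [7:0] imm=79 = #79

sbi $7, #79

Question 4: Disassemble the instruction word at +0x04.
pop $3

@+04  little-endian(00 53) = 0x5300
  top 4b → 0x5 → pop [R]
  [11:8] rd=3 = $3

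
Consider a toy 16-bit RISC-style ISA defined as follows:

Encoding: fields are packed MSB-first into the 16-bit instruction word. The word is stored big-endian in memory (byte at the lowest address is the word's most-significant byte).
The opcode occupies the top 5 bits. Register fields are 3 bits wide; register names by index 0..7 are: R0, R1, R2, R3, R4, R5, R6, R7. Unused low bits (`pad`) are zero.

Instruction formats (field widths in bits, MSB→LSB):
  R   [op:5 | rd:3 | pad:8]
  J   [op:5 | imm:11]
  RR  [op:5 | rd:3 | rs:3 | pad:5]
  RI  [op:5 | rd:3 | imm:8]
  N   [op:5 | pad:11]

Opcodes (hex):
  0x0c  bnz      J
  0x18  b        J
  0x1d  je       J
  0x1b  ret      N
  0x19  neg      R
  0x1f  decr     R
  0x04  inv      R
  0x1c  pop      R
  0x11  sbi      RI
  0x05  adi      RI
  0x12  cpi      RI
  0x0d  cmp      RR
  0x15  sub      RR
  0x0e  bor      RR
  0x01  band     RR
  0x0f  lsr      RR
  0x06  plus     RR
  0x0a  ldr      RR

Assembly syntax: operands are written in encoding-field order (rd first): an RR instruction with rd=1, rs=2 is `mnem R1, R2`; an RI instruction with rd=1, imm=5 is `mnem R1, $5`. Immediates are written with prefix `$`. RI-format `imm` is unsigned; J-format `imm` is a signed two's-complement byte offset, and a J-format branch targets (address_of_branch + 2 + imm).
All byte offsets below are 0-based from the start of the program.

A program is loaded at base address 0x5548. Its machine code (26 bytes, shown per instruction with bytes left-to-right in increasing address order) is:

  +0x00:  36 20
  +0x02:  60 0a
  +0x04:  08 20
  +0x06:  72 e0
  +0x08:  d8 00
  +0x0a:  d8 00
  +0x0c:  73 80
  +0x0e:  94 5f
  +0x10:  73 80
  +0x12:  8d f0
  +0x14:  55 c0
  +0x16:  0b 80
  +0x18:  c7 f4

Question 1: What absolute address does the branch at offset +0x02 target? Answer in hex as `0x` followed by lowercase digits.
0x5556

+0x02: 60 0a ⇒ word 0x600a (big)
  opcode bits[15:11]=0xc: bnz/J
  imm: (w>>0)&0x7ff=0xa → $10
  target = base 0x5548 + off 0x02 + 2 + imm 10 = 0x5556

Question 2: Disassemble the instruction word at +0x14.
ldr R5, R6

@+14  big-endian(55 c0) = 0x55c0
  top 5b → 0xa → ldr [RR]
  rd: (w>>8)&0x7=0x5 → R5
  rs: (w>>5)&0x7=0x6 → R6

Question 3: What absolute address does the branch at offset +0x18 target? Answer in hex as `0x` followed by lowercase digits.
[18] c7 f4 → 0xc7f4
  op=0xc7f4>>11=0x18 ⇒ b (J)
  imm: (w>>0)&0x7ff=0x7f4 (s11→-12) → $-12
  target = base 0x5548 + off 0x18 + 2 + imm -12 = 0x5556

0x5556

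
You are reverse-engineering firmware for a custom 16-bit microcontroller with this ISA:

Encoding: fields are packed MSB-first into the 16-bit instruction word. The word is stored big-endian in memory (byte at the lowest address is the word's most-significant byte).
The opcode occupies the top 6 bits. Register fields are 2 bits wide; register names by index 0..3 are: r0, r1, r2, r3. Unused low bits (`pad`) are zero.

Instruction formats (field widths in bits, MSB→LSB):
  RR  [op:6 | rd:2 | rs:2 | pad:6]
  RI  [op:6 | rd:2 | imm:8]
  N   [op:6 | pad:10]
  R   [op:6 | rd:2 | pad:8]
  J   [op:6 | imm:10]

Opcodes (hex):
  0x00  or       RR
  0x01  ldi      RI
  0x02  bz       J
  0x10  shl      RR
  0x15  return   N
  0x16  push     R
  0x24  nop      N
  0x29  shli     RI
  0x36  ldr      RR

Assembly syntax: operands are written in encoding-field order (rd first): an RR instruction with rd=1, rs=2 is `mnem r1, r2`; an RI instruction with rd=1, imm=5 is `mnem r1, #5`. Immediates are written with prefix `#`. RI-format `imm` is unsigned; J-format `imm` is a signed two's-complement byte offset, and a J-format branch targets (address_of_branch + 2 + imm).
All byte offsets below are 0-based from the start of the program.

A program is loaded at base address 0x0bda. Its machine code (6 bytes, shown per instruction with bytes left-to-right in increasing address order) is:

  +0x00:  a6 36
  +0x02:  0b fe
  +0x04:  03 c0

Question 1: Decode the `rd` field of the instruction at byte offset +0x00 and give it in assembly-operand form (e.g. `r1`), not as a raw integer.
off 0x00: read a6 36 as big → 0xa636
  opcode bits[15:10]=0x29: shli/RI
  [9:8] rd=2 = r2
  [7:0] imm=54 = #54

r2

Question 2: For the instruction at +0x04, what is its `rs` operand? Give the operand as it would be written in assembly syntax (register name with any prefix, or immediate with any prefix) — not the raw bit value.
off 0x04: read 03 c0 as big → 0x03c0
  top 6b → 0x0 → or [RR]
  rd: (w>>8)&0x3=0x3 → r3
  rs: (w>>6)&0x3=0x3 → r3

r3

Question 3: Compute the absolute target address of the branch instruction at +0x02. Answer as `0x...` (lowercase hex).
0x0bdc

[02] 0b fe → 0x0bfe
  top 6b → 0x2 → bz [J]
  imm@[9:0]=0x3fe (s10→-2) ⇒ #-2
  target = base 0x0bda + off 0x02 + 2 + imm -2 = 0x0bdc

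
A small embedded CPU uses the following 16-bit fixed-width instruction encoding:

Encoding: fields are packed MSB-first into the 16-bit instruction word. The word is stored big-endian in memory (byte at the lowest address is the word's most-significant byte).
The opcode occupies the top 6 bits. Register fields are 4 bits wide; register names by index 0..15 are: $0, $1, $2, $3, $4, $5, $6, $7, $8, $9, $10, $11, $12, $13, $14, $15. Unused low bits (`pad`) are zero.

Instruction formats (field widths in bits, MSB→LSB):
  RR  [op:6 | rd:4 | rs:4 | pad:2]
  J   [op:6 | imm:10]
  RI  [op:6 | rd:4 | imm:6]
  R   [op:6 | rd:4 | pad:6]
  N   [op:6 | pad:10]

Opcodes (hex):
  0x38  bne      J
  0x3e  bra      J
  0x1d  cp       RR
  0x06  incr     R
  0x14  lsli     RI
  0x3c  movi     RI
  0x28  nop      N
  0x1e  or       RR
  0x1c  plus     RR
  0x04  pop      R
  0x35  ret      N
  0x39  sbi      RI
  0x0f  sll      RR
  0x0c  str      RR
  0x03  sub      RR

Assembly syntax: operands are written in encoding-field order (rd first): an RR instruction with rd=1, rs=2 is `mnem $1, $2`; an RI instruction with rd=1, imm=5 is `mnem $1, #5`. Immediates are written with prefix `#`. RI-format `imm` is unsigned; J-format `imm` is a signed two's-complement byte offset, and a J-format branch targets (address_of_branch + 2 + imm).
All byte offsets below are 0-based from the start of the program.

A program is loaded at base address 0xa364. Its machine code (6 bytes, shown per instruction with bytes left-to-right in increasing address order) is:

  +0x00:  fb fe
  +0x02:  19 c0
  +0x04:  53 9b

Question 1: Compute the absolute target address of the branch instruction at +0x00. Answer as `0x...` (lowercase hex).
0xa364

[00] fb fe → 0xfbfe
  opcode bits[15:10]=0x3e: bra/J
  imm@[9:0]=0x3fe (s10→-2) ⇒ #-2
  target = base 0xa364 + off 0x00 + 2 + imm -2 = 0xa364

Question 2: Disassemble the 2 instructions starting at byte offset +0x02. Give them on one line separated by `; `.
incr $7; lsli $14, #27

+0x02: 19 c0 ⇒ word 0x19c0 (big)
  op=0x19c0>>10=0x6 ⇒ incr (R)
  rd@[9:6]=0x7 ⇒ $7
+0x04: 53 9b ⇒ word 0x539b (big)
  op=0x539b>>10=0x14 ⇒ lsli (RI)
  rd@[9:6]=0xe ⇒ $14
  imm@[5:0]=0x1b ⇒ #27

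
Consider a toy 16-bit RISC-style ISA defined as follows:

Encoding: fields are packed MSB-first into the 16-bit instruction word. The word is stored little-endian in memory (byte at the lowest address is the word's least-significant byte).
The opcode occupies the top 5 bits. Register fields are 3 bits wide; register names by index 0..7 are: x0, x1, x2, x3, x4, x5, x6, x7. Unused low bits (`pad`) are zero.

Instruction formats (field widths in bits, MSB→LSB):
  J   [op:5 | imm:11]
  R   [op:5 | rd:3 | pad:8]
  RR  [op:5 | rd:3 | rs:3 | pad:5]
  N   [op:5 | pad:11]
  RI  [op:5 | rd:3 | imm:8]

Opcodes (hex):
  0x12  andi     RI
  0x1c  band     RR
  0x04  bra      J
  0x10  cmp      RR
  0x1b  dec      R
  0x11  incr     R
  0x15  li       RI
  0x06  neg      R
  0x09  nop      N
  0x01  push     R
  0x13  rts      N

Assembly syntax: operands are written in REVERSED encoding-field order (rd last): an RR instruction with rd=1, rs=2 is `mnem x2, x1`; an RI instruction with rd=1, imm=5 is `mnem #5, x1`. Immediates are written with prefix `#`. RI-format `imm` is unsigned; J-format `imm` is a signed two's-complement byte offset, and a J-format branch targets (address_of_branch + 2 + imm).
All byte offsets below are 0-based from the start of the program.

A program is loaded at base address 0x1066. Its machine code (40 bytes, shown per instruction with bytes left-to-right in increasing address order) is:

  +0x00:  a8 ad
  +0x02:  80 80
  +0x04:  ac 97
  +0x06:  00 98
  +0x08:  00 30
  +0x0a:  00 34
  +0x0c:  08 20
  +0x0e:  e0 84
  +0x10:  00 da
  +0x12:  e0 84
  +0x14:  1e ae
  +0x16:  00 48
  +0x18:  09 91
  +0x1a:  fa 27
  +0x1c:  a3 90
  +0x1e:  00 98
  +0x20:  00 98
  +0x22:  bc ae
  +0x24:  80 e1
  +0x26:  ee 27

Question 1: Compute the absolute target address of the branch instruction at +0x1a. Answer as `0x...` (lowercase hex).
0x107c

+0x1a: fa 27 ⇒ word 0x27fa (little)
  top 5b → 0x4 → bra [J]
  [10:0] imm=2042 (s11→-6) = #-6
  target = base 0x1066 + off 0x1a + 2 + imm -6 = 0x107c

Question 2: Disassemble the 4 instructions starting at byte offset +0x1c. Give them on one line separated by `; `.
off 0x1c: read a3 90 as little → 0x90a3
  op=0x90a3>>11=0x12 ⇒ andi (RI)
  rd: (w>>8)&0x7=0x0 → x0
  imm: (w>>0)&0xff=0xa3 → #163
off 0x1e: read 00 98 as little → 0x9800
  op=0x9800>>11=0x13 ⇒ rts (N)
off 0x20: read 00 98 as little → 0x9800
  op=0x9800>>11=0x13 ⇒ rts (N)
off 0x22: read bc ae as little → 0xaebc
  op=0xaebc>>11=0x15 ⇒ li (RI)
  rd: (w>>8)&0x7=0x6 → x6
  imm: (w>>0)&0xff=0xbc → #188

andi #163, x0; rts; rts; li #188, x6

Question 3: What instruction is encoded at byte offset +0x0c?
bra #8

off 0x0c: read 08 20 as little → 0x2008
  opcode bits[15:11]=0x4: bra/J
  [10:0] imm=8 = #8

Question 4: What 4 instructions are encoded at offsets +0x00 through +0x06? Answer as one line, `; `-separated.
li #168, x5; cmp x4, x0; andi #172, x7; rts

@+00  little-endian(a8 ad) = 0xada8
  opcode bits[15:11]=0x15: li/RI
  [10:8] rd=5 = x5
  [7:0] imm=168 = #168
@+02  little-endian(80 80) = 0x8080
  opcode bits[15:11]=0x10: cmp/RR
  [10:8] rd=0 = x0
  [7:5] rs=4 = x4
@+04  little-endian(ac 97) = 0x97ac
  opcode bits[15:11]=0x12: andi/RI
  [10:8] rd=7 = x7
  [7:0] imm=172 = #172
@+06  little-endian(00 98) = 0x9800
  opcode bits[15:11]=0x13: rts/N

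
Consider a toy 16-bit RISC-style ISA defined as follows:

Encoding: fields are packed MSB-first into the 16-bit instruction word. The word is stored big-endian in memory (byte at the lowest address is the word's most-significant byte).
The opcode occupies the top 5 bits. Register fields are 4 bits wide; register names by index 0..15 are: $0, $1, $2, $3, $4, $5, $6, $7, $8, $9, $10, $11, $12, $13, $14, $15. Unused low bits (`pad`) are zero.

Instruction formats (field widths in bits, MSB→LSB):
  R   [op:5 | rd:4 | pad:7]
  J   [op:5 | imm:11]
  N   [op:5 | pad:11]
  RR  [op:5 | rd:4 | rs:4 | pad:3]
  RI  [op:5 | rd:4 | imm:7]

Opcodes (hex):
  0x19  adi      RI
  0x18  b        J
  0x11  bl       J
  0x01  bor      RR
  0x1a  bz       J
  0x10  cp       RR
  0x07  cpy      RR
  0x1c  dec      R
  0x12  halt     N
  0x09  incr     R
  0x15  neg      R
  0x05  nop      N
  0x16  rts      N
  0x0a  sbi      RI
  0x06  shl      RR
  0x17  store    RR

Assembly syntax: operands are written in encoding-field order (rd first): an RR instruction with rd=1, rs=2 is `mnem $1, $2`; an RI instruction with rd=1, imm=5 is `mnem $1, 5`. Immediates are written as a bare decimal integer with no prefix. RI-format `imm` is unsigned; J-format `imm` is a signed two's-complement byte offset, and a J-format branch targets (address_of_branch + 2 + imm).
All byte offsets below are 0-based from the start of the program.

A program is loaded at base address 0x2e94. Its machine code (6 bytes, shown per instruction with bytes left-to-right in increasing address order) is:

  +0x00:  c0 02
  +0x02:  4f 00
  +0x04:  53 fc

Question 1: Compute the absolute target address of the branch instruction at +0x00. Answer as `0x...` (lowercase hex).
@+00  big-endian(c0 02) = 0xc002
  top 5b → 0x18 → b [J]
  imm: (w>>0)&0x7ff=0x2 → 2
  target = base 0x2e94 + off 0x00 + 2 + imm 2 = 0x2e98

0x2e98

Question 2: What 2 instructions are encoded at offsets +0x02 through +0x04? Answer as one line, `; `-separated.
incr $14; sbi $7, 124

+0x02: 4f 00 ⇒ word 0x4f00 (big)
  op=0x4f00>>11=0x9 ⇒ incr (R)
  rd@[10:7]=0xe ⇒ $14
+0x04: 53 fc ⇒ word 0x53fc (big)
  op=0x53fc>>11=0xa ⇒ sbi (RI)
  rd@[10:7]=0x7 ⇒ $7
  imm@[6:0]=0x7c ⇒ 124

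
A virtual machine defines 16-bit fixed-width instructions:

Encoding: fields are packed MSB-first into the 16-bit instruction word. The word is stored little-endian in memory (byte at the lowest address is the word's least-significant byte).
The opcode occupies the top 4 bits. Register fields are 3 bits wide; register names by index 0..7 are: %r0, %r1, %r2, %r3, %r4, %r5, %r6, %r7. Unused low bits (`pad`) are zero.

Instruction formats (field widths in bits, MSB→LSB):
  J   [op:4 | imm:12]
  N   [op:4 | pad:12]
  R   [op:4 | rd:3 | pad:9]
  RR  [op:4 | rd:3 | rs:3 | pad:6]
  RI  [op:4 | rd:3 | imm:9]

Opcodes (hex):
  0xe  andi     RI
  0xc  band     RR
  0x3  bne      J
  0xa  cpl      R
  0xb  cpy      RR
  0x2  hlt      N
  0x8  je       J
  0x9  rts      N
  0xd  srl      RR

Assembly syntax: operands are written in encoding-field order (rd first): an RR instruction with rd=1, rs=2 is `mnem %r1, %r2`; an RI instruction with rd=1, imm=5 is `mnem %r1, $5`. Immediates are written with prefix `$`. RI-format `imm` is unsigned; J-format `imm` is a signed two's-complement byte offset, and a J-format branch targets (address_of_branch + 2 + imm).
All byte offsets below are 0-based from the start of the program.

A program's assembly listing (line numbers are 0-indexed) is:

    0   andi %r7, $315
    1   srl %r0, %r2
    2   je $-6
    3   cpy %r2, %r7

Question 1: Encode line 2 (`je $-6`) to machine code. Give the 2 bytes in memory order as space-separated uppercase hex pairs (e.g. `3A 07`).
L2: je op=0x8:4|imm=-6:12 ⇒ 0x8ffa ⇒ little fa 8f

FA 8F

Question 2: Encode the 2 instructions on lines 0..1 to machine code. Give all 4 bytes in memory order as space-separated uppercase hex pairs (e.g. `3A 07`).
3B EF 80 D0

L0: andi op=0xe:4|rd=7:3|imm=315:9 ⇒ 0xef3b ⇒ little 3b ef
L1: srl op=0xd:4|rd=0:3|rs=2:3|pad=0:6 ⇒ 0xd080 ⇒ little 80 d0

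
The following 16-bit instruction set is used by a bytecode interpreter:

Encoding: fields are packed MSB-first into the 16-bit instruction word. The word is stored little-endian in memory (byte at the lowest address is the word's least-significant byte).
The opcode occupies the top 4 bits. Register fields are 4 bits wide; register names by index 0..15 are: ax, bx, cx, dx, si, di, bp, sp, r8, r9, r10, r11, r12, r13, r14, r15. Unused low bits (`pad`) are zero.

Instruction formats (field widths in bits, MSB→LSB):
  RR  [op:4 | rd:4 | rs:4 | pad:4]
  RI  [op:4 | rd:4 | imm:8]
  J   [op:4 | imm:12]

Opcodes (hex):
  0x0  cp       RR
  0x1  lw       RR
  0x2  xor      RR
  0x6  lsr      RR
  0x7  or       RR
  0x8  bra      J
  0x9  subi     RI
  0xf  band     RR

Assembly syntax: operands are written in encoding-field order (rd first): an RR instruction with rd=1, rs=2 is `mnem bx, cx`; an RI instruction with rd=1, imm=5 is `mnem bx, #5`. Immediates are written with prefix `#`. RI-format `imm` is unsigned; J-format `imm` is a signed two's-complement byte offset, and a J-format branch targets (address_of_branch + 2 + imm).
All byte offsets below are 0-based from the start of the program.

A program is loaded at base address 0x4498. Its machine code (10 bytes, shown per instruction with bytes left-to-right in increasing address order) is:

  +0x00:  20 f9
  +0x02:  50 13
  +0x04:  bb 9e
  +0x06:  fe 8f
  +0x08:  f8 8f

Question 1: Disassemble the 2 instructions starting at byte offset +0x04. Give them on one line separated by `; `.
subi r14, #187; bra #-2

@+04  little-endian(bb 9e) = 0x9ebb
  opcode bits[15:12]=0x9: subi/RI
  rd: (w>>8)&0xf=0xe → r14
  imm: (w>>0)&0xff=0xbb → #187
@+06  little-endian(fe 8f) = 0x8ffe
  opcode bits[15:12]=0x8: bra/J
  imm: (w>>0)&0xfff=0xffe (s12→-2) → #-2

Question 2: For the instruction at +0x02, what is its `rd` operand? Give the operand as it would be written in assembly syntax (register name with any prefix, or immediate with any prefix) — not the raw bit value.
dx

@+02  little-endian(50 13) = 0x1350
  top 4b → 0x1 → lw [RR]
  [11:8] rd=3 = dx
  [7:4] rs=5 = di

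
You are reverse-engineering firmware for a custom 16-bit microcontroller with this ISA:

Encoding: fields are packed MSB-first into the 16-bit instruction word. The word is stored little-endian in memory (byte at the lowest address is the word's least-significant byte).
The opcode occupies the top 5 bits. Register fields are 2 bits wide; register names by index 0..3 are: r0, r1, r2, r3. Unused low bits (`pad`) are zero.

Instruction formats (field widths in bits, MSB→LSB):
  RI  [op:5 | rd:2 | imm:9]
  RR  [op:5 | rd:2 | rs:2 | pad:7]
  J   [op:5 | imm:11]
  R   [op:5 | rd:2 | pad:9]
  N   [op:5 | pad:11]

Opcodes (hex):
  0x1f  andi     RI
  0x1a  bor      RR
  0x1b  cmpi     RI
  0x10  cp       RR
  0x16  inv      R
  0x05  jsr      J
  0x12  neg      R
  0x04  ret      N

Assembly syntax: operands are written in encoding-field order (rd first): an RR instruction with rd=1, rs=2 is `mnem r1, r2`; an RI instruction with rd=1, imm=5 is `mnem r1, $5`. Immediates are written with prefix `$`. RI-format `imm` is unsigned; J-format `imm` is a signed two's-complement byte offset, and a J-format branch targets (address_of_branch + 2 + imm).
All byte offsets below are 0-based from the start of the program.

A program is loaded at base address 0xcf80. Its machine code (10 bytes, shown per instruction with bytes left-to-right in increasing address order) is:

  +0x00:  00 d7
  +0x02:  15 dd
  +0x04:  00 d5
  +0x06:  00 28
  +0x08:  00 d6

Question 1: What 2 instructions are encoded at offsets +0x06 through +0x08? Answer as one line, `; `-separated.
jsr $0; bor r3, r0

+0x06: 00 28 ⇒ word 0x2800 (little)
  op=0x2800>>11=0x5 ⇒ jsr (J)
  imm: (w>>0)&0x7ff=0x0 → $0
+0x08: 00 d6 ⇒ word 0xd600 (little)
  op=0xd600>>11=0x1a ⇒ bor (RR)
  rd: (w>>9)&0x3=0x3 → r3
  rs: (w>>7)&0x3=0x0 → r0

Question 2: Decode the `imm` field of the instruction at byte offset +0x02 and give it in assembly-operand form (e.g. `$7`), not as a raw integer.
$277

@+02  little-endian(15 dd) = 0xdd15
  opcode bits[15:11]=0x1b: cmpi/RI
  rd@[10:9]=0x2 ⇒ r2
  imm@[8:0]=0x115 ⇒ $277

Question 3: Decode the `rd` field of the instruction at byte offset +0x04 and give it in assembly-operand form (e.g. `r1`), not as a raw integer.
@+04  little-endian(00 d5) = 0xd500
  top 5b → 0x1a → bor [RR]
  [10:9] rd=2 = r2
  [8:7] rs=2 = r2

r2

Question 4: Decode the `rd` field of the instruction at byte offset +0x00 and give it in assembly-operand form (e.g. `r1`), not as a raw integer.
@+00  little-endian(00 d7) = 0xd700
  opcode bits[15:11]=0x1a: bor/RR
  [10:9] rd=3 = r3
  [8:7] rs=2 = r2

r3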